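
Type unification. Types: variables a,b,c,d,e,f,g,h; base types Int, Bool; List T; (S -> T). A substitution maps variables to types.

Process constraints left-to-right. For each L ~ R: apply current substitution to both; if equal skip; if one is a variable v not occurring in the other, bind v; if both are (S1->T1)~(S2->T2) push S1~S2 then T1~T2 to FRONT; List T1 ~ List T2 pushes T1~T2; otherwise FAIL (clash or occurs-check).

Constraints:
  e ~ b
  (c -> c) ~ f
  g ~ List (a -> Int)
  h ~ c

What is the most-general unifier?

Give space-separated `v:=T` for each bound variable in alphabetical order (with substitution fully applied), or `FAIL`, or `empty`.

step 1: unify e ~ b  [subst: {-} | 3 pending]
  bind e := b
step 2: unify (c -> c) ~ f  [subst: {e:=b} | 2 pending]
  bind f := (c -> c)
step 3: unify g ~ List (a -> Int)  [subst: {e:=b, f:=(c -> c)} | 1 pending]
  bind g := List (a -> Int)
step 4: unify h ~ c  [subst: {e:=b, f:=(c -> c), g:=List (a -> Int)} | 0 pending]
  bind h := c

Answer: e:=b f:=(c -> c) g:=List (a -> Int) h:=c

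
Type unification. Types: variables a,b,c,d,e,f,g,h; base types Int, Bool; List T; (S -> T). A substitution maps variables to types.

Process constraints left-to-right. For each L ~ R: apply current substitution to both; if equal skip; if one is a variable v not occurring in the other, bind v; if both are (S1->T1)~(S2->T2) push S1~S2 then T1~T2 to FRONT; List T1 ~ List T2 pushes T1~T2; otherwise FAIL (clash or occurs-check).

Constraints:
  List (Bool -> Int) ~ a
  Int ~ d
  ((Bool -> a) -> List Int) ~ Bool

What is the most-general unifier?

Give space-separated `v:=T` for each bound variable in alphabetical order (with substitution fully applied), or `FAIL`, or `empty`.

step 1: unify List (Bool -> Int) ~ a  [subst: {-} | 2 pending]
  bind a := List (Bool -> Int)
step 2: unify Int ~ d  [subst: {a:=List (Bool -> Int)} | 1 pending]
  bind d := Int
step 3: unify ((Bool -> List (Bool -> Int)) -> List Int) ~ Bool  [subst: {a:=List (Bool -> Int), d:=Int} | 0 pending]
  clash: ((Bool -> List (Bool -> Int)) -> List Int) vs Bool

Answer: FAIL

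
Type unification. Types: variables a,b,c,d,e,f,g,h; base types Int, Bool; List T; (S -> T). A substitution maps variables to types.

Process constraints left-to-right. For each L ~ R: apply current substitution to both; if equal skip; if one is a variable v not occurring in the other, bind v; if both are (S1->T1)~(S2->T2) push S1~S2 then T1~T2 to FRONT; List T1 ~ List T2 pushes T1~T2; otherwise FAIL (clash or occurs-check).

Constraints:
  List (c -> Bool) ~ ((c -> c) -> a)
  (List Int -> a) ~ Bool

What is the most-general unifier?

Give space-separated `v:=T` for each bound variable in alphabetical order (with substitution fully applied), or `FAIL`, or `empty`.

Answer: FAIL

Derivation:
step 1: unify List (c -> Bool) ~ ((c -> c) -> a)  [subst: {-} | 1 pending]
  clash: List (c -> Bool) vs ((c -> c) -> a)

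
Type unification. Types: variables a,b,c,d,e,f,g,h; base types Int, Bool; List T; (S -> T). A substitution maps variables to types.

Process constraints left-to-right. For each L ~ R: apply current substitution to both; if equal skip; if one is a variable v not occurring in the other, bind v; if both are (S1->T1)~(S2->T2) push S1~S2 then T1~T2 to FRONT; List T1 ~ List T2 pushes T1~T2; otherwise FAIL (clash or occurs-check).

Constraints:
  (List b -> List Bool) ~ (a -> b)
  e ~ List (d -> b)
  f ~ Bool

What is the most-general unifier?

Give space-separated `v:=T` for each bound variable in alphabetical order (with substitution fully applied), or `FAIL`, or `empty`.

step 1: unify (List b -> List Bool) ~ (a -> b)  [subst: {-} | 2 pending]
  -> decompose arrow: push List b~a, List Bool~b
step 2: unify List b ~ a  [subst: {-} | 3 pending]
  bind a := List b
step 3: unify List Bool ~ b  [subst: {a:=List b} | 2 pending]
  bind b := List Bool
step 4: unify e ~ List (d -> List Bool)  [subst: {a:=List b, b:=List Bool} | 1 pending]
  bind e := List (d -> List Bool)
step 5: unify f ~ Bool  [subst: {a:=List b, b:=List Bool, e:=List (d -> List Bool)} | 0 pending]
  bind f := Bool

Answer: a:=List List Bool b:=List Bool e:=List (d -> List Bool) f:=Bool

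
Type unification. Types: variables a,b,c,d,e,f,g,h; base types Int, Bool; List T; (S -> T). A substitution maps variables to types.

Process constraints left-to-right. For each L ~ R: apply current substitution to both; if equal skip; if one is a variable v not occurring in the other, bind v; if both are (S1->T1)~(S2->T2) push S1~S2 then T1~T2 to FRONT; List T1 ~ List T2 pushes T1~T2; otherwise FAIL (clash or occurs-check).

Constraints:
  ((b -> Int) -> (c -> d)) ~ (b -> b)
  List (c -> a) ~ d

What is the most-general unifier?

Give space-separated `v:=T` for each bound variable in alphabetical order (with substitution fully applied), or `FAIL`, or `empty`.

step 1: unify ((b -> Int) -> (c -> d)) ~ (b -> b)  [subst: {-} | 1 pending]
  -> decompose arrow: push (b -> Int)~b, (c -> d)~b
step 2: unify (b -> Int) ~ b  [subst: {-} | 2 pending]
  occurs-check fail

Answer: FAIL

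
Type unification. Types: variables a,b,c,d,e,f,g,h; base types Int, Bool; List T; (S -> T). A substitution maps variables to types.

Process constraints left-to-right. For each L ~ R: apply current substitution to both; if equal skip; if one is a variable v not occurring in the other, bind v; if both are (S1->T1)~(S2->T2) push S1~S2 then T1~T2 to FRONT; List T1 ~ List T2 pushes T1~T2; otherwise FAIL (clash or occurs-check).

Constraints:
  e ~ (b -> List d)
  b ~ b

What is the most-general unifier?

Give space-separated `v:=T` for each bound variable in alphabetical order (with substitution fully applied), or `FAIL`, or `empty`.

Answer: e:=(b -> List d)

Derivation:
step 1: unify e ~ (b -> List d)  [subst: {-} | 1 pending]
  bind e := (b -> List d)
step 2: unify b ~ b  [subst: {e:=(b -> List d)} | 0 pending]
  -> identical, skip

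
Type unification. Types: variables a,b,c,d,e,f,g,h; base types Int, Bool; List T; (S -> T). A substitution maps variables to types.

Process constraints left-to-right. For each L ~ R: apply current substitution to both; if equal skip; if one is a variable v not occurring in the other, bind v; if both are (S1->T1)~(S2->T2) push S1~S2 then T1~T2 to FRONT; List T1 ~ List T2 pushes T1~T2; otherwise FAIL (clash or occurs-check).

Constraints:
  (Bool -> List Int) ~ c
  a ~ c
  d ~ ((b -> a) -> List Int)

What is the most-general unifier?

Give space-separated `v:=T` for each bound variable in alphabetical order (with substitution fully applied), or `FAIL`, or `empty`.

step 1: unify (Bool -> List Int) ~ c  [subst: {-} | 2 pending]
  bind c := (Bool -> List Int)
step 2: unify a ~ (Bool -> List Int)  [subst: {c:=(Bool -> List Int)} | 1 pending]
  bind a := (Bool -> List Int)
step 3: unify d ~ ((b -> (Bool -> List Int)) -> List Int)  [subst: {c:=(Bool -> List Int), a:=(Bool -> List Int)} | 0 pending]
  bind d := ((b -> (Bool -> List Int)) -> List Int)

Answer: a:=(Bool -> List Int) c:=(Bool -> List Int) d:=((b -> (Bool -> List Int)) -> List Int)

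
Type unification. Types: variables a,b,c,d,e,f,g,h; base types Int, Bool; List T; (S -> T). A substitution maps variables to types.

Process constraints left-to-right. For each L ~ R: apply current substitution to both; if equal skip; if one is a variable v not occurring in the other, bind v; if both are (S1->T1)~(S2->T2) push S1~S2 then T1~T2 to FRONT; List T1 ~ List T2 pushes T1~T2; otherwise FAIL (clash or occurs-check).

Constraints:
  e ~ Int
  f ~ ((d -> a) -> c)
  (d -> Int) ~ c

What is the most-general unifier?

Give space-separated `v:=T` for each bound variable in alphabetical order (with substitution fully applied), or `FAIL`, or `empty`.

Answer: c:=(d -> Int) e:=Int f:=((d -> a) -> (d -> Int))

Derivation:
step 1: unify e ~ Int  [subst: {-} | 2 pending]
  bind e := Int
step 2: unify f ~ ((d -> a) -> c)  [subst: {e:=Int} | 1 pending]
  bind f := ((d -> a) -> c)
step 3: unify (d -> Int) ~ c  [subst: {e:=Int, f:=((d -> a) -> c)} | 0 pending]
  bind c := (d -> Int)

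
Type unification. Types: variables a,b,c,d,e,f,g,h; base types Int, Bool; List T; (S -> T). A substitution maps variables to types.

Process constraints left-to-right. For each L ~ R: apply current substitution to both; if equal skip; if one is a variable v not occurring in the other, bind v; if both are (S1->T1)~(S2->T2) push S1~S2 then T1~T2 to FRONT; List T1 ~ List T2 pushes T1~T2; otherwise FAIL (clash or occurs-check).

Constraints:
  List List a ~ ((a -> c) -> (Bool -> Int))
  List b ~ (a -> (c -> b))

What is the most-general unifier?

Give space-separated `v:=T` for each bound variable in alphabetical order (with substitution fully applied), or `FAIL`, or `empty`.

Answer: FAIL

Derivation:
step 1: unify List List a ~ ((a -> c) -> (Bool -> Int))  [subst: {-} | 1 pending]
  clash: List List a vs ((a -> c) -> (Bool -> Int))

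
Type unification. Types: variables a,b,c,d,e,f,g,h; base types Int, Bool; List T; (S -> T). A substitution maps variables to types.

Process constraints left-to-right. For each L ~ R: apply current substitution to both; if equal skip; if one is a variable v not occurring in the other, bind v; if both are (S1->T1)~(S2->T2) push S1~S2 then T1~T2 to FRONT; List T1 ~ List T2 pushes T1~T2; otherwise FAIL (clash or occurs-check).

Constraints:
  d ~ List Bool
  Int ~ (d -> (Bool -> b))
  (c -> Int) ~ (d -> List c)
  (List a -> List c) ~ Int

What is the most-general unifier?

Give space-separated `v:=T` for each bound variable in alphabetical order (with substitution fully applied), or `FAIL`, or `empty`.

Answer: FAIL

Derivation:
step 1: unify d ~ List Bool  [subst: {-} | 3 pending]
  bind d := List Bool
step 2: unify Int ~ (List Bool -> (Bool -> b))  [subst: {d:=List Bool} | 2 pending]
  clash: Int vs (List Bool -> (Bool -> b))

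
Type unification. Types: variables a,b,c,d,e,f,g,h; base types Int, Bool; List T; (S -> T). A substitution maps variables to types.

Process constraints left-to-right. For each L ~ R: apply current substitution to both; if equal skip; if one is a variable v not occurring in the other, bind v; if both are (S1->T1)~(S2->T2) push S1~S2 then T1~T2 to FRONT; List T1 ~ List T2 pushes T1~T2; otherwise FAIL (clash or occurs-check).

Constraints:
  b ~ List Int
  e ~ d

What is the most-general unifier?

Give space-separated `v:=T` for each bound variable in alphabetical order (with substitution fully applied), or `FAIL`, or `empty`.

step 1: unify b ~ List Int  [subst: {-} | 1 pending]
  bind b := List Int
step 2: unify e ~ d  [subst: {b:=List Int} | 0 pending]
  bind e := d

Answer: b:=List Int e:=d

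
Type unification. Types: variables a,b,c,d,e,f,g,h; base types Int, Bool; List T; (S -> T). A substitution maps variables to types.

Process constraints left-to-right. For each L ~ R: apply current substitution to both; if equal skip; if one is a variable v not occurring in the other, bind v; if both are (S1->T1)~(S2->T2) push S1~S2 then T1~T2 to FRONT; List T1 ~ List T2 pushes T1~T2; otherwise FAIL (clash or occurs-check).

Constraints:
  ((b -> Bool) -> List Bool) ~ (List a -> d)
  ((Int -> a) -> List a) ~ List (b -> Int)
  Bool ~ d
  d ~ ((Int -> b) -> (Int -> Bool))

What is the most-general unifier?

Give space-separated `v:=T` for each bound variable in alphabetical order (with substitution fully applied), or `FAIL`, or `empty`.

step 1: unify ((b -> Bool) -> List Bool) ~ (List a -> d)  [subst: {-} | 3 pending]
  -> decompose arrow: push (b -> Bool)~List a, List Bool~d
step 2: unify (b -> Bool) ~ List a  [subst: {-} | 4 pending]
  clash: (b -> Bool) vs List a

Answer: FAIL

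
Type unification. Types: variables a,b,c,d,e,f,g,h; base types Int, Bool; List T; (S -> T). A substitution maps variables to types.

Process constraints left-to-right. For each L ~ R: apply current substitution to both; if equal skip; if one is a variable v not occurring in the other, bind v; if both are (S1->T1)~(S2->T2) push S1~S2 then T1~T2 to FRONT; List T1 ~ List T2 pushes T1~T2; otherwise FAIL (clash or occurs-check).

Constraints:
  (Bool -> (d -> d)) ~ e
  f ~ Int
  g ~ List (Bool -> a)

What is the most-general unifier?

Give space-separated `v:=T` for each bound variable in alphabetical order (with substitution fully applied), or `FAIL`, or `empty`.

Answer: e:=(Bool -> (d -> d)) f:=Int g:=List (Bool -> a)

Derivation:
step 1: unify (Bool -> (d -> d)) ~ e  [subst: {-} | 2 pending]
  bind e := (Bool -> (d -> d))
step 2: unify f ~ Int  [subst: {e:=(Bool -> (d -> d))} | 1 pending]
  bind f := Int
step 3: unify g ~ List (Bool -> a)  [subst: {e:=(Bool -> (d -> d)), f:=Int} | 0 pending]
  bind g := List (Bool -> a)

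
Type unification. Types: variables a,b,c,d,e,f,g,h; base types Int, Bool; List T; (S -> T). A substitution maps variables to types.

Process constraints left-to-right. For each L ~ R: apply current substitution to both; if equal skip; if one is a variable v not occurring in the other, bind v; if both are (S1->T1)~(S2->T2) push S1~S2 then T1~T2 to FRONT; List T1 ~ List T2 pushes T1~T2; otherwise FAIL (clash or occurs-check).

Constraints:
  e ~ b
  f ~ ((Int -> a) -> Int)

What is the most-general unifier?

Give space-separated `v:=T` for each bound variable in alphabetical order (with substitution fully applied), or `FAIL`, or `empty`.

step 1: unify e ~ b  [subst: {-} | 1 pending]
  bind e := b
step 2: unify f ~ ((Int -> a) -> Int)  [subst: {e:=b} | 0 pending]
  bind f := ((Int -> a) -> Int)

Answer: e:=b f:=((Int -> a) -> Int)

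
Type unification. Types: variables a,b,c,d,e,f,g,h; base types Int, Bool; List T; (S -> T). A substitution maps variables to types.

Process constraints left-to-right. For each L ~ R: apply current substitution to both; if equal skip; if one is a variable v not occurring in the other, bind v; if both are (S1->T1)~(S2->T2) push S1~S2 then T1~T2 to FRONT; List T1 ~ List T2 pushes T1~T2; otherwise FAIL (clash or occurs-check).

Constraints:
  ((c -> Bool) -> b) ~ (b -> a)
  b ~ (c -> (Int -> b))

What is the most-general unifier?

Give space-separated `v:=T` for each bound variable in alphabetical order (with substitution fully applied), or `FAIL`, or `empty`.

step 1: unify ((c -> Bool) -> b) ~ (b -> a)  [subst: {-} | 1 pending]
  -> decompose arrow: push (c -> Bool)~b, b~a
step 2: unify (c -> Bool) ~ b  [subst: {-} | 2 pending]
  bind b := (c -> Bool)
step 3: unify (c -> Bool) ~ a  [subst: {b:=(c -> Bool)} | 1 pending]
  bind a := (c -> Bool)
step 4: unify (c -> Bool) ~ (c -> (Int -> (c -> Bool)))  [subst: {b:=(c -> Bool), a:=(c -> Bool)} | 0 pending]
  -> decompose arrow: push c~c, Bool~(Int -> (c -> Bool))
step 5: unify c ~ c  [subst: {b:=(c -> Bool), a:=(c -> Bool)} | 1 pending]
  -> identical, skip
step 6: unify Bool ~ (Int -> (c -> Bool))  [subst: {b:=(c -> Bool), a:=(c -> Bool)} | 0 pending]
  clash: Bool vs (Int -> (c -> Bool))

Answer: FAIL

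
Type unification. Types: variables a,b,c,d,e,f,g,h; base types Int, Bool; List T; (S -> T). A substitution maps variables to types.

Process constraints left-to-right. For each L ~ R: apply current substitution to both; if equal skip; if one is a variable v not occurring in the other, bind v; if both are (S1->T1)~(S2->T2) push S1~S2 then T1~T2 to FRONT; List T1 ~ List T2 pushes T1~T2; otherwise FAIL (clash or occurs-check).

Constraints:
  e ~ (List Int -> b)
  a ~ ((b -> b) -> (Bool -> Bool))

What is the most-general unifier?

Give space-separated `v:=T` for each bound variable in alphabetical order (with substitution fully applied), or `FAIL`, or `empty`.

Answer: a:=((b -> b) -> (Bool -> Bool)) e:=(List Int -> b)

Derivation:
step 1: unify e ~ (List Int -> b)  [subst: {-} | 1 pending]
  bind e := (List Int -> b)
step 2: unify a ~ ((b -> b) -> (Bool -> Bool))  [subst: {e:=(List Int -> b)} | 0 pending]
  bind a := ((b -> b) -> (Bool -> Bool))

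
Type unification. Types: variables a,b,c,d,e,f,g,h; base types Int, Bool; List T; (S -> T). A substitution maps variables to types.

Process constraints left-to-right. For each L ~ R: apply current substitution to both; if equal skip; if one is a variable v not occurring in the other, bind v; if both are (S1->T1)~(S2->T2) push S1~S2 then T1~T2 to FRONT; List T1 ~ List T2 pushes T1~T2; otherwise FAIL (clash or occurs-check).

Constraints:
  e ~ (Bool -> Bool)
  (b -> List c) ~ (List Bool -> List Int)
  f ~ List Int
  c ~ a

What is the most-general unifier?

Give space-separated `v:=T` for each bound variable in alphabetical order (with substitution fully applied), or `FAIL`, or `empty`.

Answer: a:=Int b:=List Bool c:=Int e:=(Bool -> Bool) f:=List Int

Derivation:
step 1: unify e ~ (Bool -> Bool)  [subst: {-} | 3 pending]
  bind e := (Bool -> Bool)
step 2: unify (b -> List c) ~ (List Bool -> List Int)  [subst: {e:=(Bool -> Bool)} | 2 pending]
  -> decompose arrow: push b~List Bool, List c~List Int
step 3: unify b ~ List Bool  [subst: {e:=(Bool -> Bool)} | 3 pending]
  bind b := List Bool
step 4: unify List c ~ List Int  [subst: {e:=(Bool -> Bool), b:=List Bool} | 2 pending]
  -> decompose List: push c~Int
step 5: unify c ~ Int  [subst: {e:=(Bool -> Bool), b:=List Bool} | 2 pending]
  bind c := Int
step 6: unify f ~ List Int  [subst: {e:=(Bool -> Bool), b:=List Bool, c:=Int} | 1 pending]
  bind f := List Int
step 7: unify Int ~ a  [subst: {e:=(Bool -> Bool), b:=List Bool, c:=Int, f:=List Int} | 0 pending]
  bind a := Int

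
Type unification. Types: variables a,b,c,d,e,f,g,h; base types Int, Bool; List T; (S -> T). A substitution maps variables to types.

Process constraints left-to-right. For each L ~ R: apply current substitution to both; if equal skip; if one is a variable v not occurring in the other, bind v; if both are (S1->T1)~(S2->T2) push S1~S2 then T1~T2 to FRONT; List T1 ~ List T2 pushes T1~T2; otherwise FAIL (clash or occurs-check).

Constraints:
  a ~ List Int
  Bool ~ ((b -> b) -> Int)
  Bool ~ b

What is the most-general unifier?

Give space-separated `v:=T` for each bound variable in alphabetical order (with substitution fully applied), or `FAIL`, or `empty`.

step 1: unify a ~ List Int  [subst: {-} | 2 pending]
  bind a := List Int
step 2: unify Bool ~ ((b -> b) -> Int)  [subst: {a:=List Int} | 1 pending]
  clash: Bool vs ((b -> b) -> Int)

Answer: FAIL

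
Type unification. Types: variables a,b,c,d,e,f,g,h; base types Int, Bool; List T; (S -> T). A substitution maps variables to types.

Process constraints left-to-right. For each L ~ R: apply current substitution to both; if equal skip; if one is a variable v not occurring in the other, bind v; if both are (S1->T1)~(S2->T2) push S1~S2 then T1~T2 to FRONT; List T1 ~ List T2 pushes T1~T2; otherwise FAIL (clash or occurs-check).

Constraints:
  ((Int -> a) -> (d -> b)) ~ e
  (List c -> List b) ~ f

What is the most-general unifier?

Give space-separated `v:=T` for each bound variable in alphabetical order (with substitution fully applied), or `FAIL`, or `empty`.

step 1: unify ((Int -> a) -> (d -> b)) ~ e  [subst: {-} | 1 pending]
  bind e := ((Int -> a) -> (d -> b))
step 2: unify (List c -> List b) ~ f  [subst: {e:=((Int -> a) -> (d -> b))} | 0 pending]
  bind f := (List c -> List b)

Answer: e:=((Int -> a) -> (d -> b)) f:=(List c -> List b)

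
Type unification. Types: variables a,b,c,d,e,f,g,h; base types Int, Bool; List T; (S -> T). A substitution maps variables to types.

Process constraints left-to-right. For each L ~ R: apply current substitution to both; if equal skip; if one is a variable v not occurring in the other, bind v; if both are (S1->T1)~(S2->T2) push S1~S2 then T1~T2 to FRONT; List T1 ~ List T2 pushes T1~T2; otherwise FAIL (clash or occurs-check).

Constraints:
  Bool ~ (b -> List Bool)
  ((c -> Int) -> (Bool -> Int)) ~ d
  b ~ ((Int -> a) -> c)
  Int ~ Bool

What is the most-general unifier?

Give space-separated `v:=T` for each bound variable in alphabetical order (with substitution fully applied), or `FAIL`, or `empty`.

step 1: unify Bool ~ (b -> List Bool)  [subst: {-} | 3 pending]
  clash: Bool vs (b -> List Bool)

Answer: FAIL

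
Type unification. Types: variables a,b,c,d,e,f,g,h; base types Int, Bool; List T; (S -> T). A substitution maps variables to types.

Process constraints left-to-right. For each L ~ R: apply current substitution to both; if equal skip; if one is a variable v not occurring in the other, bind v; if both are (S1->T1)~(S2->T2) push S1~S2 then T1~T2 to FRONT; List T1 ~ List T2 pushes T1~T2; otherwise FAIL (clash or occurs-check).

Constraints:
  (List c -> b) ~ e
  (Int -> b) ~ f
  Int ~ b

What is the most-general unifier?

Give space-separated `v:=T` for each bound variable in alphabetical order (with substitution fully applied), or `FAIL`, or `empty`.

Answer: b:=Int e:=(List c -> Int) f:=(Int -> Int)

Derivation:
step 1: unify (List c -> b) ~ e  [subst: {-} | 2 pending]
  bind e := (List c -> b)
step 2: unify (Int -> b) ~ f  [subst: {e:=(List c -> b)} | 1 pending]
  bind f := (Int -> b)
step 3: unify Int ~ b  [subst: {e:=(List c -> b), f:=(Int -> b)} | 0 pending]
  bind b := Int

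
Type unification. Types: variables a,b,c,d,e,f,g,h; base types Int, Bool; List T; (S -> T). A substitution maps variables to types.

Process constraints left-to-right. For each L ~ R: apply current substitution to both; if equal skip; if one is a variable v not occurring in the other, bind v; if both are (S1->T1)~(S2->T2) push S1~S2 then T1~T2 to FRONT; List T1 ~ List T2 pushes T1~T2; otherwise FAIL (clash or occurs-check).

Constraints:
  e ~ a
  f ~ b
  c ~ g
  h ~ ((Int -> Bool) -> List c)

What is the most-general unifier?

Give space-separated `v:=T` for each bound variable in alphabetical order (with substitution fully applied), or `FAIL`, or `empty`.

Answer: c:=g e:=a f:=b h:=((Int -> Bool) -> List g)

Derivation:
step 1: unify e ~ a  [subst: {-} | 3 pending]
  bind e := a
step 2: unify f ~ b  [subst: {e:=a} | 2 pending]
  bind f := b
step 3: unify c ~ g  [subst: {e:=a, f:=b} | 1 pending]
  bind c := g
step 4: unify h ~ ((Int -> Bool) -> List g)  [subst: {e:=a, f:=b, c:=g} | 0 pending]
  bind h := ((Int -> Bool) -> List g)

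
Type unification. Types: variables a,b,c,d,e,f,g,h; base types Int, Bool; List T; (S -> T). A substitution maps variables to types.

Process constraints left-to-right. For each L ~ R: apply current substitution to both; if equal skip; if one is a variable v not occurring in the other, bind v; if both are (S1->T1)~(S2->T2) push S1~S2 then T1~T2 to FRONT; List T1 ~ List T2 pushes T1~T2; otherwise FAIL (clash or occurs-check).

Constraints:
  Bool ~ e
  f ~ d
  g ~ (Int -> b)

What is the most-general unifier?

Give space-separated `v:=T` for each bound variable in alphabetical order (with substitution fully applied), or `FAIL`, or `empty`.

step 1: unify Bool ~ e  [subst: {-} | 2 pending]
  bind e := Bool
step 2: unify f ~ d  [subst: {e:=Bool} | 1 pending]
  bind f := d
step 3: unify g ~ (Int -> b)  [subst: {e:=Bool, f:=d} | 0 pending]
  bind g := (Int -> b)

Answer: e:=Bool f:=d g:=(Int -> b)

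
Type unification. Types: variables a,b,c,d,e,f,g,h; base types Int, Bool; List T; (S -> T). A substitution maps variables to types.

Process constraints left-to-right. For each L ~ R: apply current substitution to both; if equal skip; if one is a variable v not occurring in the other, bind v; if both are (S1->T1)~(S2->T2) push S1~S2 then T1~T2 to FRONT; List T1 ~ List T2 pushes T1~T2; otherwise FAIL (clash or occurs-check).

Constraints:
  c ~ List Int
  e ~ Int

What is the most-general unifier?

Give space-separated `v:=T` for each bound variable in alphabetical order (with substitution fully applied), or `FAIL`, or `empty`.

step 1: unify c ~ List Int  [subst: {-} | 1 pending]
  bind c := List Int
step 2: unify e ~ Int  [subst: {c:=List Int} | 0 pending]
  bind e := Int

Answer: c:=List Int e:=Int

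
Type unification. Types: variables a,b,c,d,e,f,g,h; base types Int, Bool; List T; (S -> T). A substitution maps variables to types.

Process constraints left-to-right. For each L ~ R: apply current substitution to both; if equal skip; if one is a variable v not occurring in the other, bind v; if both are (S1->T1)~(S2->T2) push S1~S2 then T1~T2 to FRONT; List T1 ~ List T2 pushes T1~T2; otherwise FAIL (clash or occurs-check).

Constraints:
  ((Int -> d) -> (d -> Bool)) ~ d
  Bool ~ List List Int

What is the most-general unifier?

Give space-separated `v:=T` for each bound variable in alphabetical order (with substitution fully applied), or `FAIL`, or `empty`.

step 1: unify ((Int -> d) -> (d -> Bool)) ~ d  [subst: {-} | 1 pending]
  occurs-check fail

Answer: FAIL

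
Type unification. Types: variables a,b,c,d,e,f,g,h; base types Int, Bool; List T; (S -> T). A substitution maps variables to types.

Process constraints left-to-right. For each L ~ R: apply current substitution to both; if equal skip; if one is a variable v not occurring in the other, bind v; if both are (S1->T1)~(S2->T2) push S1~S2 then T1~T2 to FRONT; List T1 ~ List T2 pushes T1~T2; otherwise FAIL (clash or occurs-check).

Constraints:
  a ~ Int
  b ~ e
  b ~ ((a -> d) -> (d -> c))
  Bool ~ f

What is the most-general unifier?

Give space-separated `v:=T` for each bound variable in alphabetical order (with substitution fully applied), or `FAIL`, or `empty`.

Answer: a:=Int b:=((Int -> d) -> (d -> c)) e:=((Int -> d) -> (d -> c)) f:=Bool

Derivation:
step 1: unify a ~ Int  [subst: {-} | 3 pending]
  bind a := Int
step 2: unify b ~ e  [subst: {a:=Int} | 2 pending]
  bind b := e
step 3: unify e ~ ((Int -> d) -> (d -> c))  [subst: {a:=Int, b:=e} | 1 pending]
  bind e := ((Int -> d) -> (d -> c))
step 4: unify Bool ~ f  [subst: {a:=Int, b:=e, e:=((Int -> d) -> (d -> c))} | 0 pending]
  bind f := Bool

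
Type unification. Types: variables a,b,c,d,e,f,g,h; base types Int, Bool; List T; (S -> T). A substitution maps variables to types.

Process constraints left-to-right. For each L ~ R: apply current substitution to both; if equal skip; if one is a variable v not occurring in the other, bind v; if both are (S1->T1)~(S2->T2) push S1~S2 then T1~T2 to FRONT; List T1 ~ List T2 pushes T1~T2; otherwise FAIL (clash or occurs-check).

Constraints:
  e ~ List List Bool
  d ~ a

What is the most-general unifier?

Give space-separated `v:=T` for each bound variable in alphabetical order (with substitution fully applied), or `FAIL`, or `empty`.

Answer: d:=a e:=List List Bool

Derivation:
step 1: unify e ~ List List Bool  [subst: {-} | 1 pending]
  bind e := List List Bool
step 2: unify d ~ a  [subst: {e:=List List Bool} | 0 pending]
  bind d := a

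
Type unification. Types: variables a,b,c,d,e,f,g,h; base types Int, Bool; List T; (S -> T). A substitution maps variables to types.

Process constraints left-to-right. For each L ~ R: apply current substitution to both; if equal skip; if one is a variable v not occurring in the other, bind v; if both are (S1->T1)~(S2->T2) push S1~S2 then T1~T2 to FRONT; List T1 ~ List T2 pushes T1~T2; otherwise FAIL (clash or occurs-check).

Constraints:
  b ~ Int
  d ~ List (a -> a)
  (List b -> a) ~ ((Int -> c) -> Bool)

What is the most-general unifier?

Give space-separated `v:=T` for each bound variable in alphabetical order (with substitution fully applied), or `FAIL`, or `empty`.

step 1: unify b ~ Int  [subst: {-} | 2 pending]
  bind b := Int
step 2: unify d ~ List (a -> a)  [subst: {b:=Int} | 1 pending]
  bind d := List (a -> a)
step 3: unify (List Int -> a) ~ ((Int -> c) -> Bool)  [subst: {b:=Int, d:=List (a -> a)} | 0 pending]
  -> decompose arrow: push List Int~(Int -> c), a~Bool
step 4: unify List Int ~ (Int -> c)  [subst: {b:=Int, d:=List (a -> a)} | 1 pending]
  clash: List Int vs (Int -> c)

Answer: FAIL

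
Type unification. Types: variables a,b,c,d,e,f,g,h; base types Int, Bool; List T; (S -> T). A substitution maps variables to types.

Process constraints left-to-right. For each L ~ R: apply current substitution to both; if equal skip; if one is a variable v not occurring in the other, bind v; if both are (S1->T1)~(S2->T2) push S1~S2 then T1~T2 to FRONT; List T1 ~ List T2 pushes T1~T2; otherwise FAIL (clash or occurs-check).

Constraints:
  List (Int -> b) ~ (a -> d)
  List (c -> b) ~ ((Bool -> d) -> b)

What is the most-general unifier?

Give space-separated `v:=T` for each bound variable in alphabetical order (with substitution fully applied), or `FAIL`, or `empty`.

Answer: FAIL

Derivation:
step 1: unify List (Int -> b) ~ (a -> d)  [subst: {-} | 1 pending]
  clash: List (Int -> b) vs (a -> d)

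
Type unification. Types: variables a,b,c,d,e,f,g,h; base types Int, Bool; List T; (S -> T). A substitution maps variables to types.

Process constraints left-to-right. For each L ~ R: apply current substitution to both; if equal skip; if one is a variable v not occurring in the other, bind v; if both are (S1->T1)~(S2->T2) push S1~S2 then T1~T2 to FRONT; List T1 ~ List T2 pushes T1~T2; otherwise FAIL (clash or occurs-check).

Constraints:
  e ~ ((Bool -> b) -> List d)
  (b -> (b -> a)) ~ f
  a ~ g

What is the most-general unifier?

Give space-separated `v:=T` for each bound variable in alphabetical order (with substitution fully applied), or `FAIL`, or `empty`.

step 1: unify e ~ ((Bool -> b) -> List d)  [subst: {-} | 2 pending]
  bind e := ((Bool -> b) -> List d)
step 2: unify (b -> (b -> a)) ~ f  [subst: {e:=((Bool -> b) -> List d)} | 1 pending]
  bind f := (b -> (b -> a))
step 3: unify a ~ g  [subst: {e:=((Bool -> b) -> List d), f:=(b -> (b -> a))} | 0 pending]
  bind a := g

Answer: a:=g e:=((Bool -> b) -> List d) f:=(b -> (b -> g))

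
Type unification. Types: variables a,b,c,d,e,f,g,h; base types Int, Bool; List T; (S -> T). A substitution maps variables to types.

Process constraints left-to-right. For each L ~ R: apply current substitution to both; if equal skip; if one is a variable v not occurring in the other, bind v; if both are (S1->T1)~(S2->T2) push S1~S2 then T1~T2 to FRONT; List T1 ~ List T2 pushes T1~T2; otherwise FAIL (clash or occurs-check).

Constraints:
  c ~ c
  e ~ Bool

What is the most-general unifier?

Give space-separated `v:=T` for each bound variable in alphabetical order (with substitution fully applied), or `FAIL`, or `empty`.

Answer: e:=Bool

Derivation:
step 1: unify c ~ c  [subst: {-} | 1 pending]
  -> identical, skip
step 2: unify e ~ Bool  [subst: {-} | 0 pending]
  bind e := Bool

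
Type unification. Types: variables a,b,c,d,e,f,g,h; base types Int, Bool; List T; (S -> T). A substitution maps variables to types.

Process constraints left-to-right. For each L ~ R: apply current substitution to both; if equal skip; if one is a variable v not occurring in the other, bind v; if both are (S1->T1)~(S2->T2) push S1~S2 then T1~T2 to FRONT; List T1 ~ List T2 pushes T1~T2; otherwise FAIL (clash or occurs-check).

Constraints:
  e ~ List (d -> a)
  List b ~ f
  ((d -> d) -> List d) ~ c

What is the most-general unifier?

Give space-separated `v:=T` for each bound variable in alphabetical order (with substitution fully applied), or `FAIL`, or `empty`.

step 1: unify e ~ List (d -> a)  [subst: {-} | 2 pending]
  bind e := List (d -> a)
step 2: unify List b ~ f  [subst: {e:=List (d -> a)} | 1 pending]
  bind f := List b
step 3: unify ((d -> d) -> List d) ~ c  [subst: {e:=List (d -> a), f:=List b} | 0 pending]
  bind c := ((d -> d) -> List d)

Answer: c:=((d -> d) -> List d) e:=List (d -> a) f:=List b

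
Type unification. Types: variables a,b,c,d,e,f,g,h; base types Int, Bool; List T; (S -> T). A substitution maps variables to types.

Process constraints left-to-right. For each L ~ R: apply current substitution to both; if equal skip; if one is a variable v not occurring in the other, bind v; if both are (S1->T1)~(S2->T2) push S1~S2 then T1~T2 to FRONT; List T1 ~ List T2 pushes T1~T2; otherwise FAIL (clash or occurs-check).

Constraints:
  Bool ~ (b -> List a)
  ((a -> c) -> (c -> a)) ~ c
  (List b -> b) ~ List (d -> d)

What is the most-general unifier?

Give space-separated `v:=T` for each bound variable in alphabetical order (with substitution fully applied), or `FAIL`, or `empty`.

step 1: unify Bool ~ (b -> List a)  [subst: {-} | 2 pending]
  clash: Bool vs (b -> List a)

Answer: FAIL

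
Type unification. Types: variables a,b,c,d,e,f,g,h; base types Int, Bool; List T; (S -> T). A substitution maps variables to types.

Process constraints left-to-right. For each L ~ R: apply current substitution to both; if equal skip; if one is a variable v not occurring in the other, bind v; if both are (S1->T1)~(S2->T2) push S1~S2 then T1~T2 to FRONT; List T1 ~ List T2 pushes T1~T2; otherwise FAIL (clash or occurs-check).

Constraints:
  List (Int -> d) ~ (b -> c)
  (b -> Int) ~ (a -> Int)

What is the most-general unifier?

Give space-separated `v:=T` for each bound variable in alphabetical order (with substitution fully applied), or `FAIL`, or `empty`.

Answer: FAIL

Derivation:
step 1: unify List (Int -> d) ~ (b -> c)  [subst: {-} | 1 pending]
  clash: List (Int -> d) vs (b -> c)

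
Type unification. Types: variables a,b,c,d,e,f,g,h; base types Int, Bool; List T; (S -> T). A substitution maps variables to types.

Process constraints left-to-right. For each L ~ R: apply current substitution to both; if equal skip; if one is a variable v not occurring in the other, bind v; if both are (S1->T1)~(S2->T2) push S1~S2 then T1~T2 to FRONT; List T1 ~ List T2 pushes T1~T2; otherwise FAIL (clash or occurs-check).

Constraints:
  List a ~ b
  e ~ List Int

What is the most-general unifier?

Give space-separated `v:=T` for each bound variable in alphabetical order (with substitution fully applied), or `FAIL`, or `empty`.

step 1: unify List a ~ b  [subst: {-} | 1 pending]
  bind b := List a
step 2: unify e ~ List Int  [subst: {b:=List a} | 0 pending]
  bind e := List Int

Answer: b:=List a e:=List Int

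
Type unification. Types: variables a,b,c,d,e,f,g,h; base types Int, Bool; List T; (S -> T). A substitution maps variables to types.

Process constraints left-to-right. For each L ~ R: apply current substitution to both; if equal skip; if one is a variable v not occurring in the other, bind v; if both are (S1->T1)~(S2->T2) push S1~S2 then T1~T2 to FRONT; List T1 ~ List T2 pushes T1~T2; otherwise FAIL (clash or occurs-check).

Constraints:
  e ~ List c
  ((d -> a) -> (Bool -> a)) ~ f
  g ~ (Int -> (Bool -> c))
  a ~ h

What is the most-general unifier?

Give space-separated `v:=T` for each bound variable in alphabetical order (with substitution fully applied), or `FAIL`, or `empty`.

Answer: a:=h e:=List c f:=((d -> h) -> (Bool -> h)) g:=(Int -> (Bool -> c))

Derivation:
step 1: unify e ~ List c  [subst: {-} | 3 pending]
  bind e := List c
step 2: unify ((d -> a) -> (Bool -> a)) ~ f  [subst: {e:=List c} | 2 pending]
  bind f := ((d -> a) -> (Bool -> a))
step 3: unify g ~ (Int -> (Bool -> c))  [subst: {e:=List c, f:=((d -> a) -> (Bool -> a))} | 1 pending]
  bind g := (Int -> (Bool -> c))
step 4: unify a ~ h  [subst: {e:=List c, f:=((d -> a) -> (Bool -> a)), g:=(Int -> (Bool -> c))} | 0 pending]
  bind a := h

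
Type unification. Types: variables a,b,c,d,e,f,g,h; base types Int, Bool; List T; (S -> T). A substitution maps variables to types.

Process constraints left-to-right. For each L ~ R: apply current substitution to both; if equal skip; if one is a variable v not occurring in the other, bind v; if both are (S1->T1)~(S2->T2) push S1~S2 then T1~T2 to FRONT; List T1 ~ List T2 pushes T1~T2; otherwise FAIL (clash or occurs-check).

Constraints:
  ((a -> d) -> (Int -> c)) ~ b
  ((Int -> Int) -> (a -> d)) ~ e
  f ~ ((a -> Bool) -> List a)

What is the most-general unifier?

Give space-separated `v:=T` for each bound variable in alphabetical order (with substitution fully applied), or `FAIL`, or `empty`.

Answer: b:=((a -> d) -> (Int -> c)) e:=((Int -> Int) -> (a -> d)) f:=((a -> Bool) -> List a)

Derivation:
step 1: unify ((a -> d) -> (Int -> c)) ~ b  [subst: {-} | 2 pending]
  bind b := ((a -> d) -> (Int -> c))
step 2: unify ((Int -> Int) -> (a -> d)) ~ e  [subst: {b:=((a -> d) -> (Int -> c))} | 1 pending]
  bind e := ((Int -> Int) -> (a -> d))
step 3: unify f ~ ((a -> Bool) -> List a)  [subst: {b:=((a -> d) -> (Int -> c)), e:=((Int -> Int) -> (a -> d))} | 0 pending]
  bind f := ((a -> Bool) -> List a)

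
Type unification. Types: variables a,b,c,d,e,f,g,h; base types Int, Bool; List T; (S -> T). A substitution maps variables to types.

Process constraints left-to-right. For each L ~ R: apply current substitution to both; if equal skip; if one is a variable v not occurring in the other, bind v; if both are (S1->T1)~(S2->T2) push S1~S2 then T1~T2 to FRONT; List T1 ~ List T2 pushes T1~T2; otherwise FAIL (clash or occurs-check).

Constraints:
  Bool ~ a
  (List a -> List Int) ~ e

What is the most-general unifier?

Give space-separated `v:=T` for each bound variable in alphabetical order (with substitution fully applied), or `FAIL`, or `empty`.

step 1: unify Bool ~ a  [subst: {-} | 1 pending]
  bind a := Bool
step 2: unify (List Bool -> List Int) ~ e  [subst: {a:=Bool} | 0 pending]
  bind e := (List Bool -> List Int)

Answer: a:=Bool e:=(List Bool -> List Int)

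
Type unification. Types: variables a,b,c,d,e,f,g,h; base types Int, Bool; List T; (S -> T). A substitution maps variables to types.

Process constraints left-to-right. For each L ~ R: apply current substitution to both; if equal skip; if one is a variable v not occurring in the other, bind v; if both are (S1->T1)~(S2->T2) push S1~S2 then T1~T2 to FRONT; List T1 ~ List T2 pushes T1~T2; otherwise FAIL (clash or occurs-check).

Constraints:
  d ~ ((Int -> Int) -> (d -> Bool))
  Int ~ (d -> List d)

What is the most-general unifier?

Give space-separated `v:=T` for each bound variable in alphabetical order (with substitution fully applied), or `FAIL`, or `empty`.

step 1: unify d ~ ((Int -> Int) -> (d -> Bool))  [subst: {-} | 1 pending]
  occurs-check fail: d in ((Int -> Int) -> (d -> Bool))

Answer: FAIL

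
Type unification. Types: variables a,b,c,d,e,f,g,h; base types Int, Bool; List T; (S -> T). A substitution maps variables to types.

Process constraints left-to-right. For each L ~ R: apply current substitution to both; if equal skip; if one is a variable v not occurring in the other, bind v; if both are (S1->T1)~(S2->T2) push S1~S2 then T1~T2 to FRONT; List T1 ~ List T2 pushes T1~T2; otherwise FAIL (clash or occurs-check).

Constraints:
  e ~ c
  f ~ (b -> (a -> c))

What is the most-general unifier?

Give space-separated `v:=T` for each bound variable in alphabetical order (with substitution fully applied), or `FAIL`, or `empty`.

step 1: unify e ~ c  [subst: {-} | 1 pending]
  bind e := c
step 2: unify f ~ (b -> (a -> c))  [subst: {e:=c} | 0 pending]
  bind f := (b -> (a -> c))

Answer: e:=c f:=(b -> (a -> c))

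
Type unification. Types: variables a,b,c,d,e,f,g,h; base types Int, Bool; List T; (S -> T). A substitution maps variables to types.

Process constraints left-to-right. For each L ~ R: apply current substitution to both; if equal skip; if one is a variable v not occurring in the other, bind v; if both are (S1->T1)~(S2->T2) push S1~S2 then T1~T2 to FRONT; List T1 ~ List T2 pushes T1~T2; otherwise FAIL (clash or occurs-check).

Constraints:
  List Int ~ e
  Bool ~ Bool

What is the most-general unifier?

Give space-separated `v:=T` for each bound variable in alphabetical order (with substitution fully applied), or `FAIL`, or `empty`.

step 1: unify List Int ~ e  [subst: {-} | 1 pending]
  bind e := List Int
step 2: unify Bool ~ Bool  [subst: {e:=List Int} | 0 pending]
  -> identical, skip

Answer: e:=List Int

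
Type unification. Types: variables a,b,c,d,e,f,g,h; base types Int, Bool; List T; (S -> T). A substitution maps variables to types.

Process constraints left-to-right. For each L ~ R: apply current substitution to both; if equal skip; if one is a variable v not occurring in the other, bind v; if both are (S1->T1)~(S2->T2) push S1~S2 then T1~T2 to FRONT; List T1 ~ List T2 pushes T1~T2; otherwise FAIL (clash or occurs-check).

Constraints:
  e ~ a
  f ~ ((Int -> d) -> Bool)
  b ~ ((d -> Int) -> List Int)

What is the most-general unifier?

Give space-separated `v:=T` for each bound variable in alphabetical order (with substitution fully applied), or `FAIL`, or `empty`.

step 1: unify e ~ a  [subst: {-} | 2 pending]
  bind e := a
step 2: unify f ~ ((Int -> d) -> Bool)  [subst: {e:=a} | 1 pending]
  bind f := ((Int -> d) -> Bool)
step 3: unify b ~ ((d -> Int) -> List Int)  [subst: {e:=a, f:=((Int -> d) -> Bool)} | 0 pending]
  bind b := ((d -> Int) -> List Int)

Answer: b:=((d -> Int) -> List Int) e:=a f:=((Int -> d) -> Bool)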